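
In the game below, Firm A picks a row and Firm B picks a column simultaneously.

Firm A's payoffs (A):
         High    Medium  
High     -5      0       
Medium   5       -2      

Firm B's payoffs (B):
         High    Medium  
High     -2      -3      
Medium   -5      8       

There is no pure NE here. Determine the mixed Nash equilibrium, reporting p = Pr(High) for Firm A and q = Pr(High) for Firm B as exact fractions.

In a mixed NE each player is indifferent between their pure strategies, so the opponent's mix sets the indifference.
Firm B indifferent between High and Medium: p·(-2) + (1−p)·(-5) = p·(-3) + (1−p)·8 ⟹ (-5) + 3p = 8 + (-11)p ⟹ p = 13/14.
Firm A indifferent between High and Medium: q·(-5) + (1−q)·0 = q·5 + (1−q)·(-2) ⟹ 0 + (-5)q = (-2) + 7q ⟹ q = 1/6.

p = 13/14, q = 1/6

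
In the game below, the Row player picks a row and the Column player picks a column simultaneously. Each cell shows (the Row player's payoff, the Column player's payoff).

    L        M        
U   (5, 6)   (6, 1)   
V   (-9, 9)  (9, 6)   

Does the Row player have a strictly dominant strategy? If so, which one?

No strictly dominant strategy

A strategy is strictly dominant if it gives the Row player a strictly higher payoff than every other strategy, against every choice by the opponent.
U is not dominant: against M, V gives 9 > 6.
V is not dominant: against L, U gives 5 > -9.
No single strategy is best against every opponent action.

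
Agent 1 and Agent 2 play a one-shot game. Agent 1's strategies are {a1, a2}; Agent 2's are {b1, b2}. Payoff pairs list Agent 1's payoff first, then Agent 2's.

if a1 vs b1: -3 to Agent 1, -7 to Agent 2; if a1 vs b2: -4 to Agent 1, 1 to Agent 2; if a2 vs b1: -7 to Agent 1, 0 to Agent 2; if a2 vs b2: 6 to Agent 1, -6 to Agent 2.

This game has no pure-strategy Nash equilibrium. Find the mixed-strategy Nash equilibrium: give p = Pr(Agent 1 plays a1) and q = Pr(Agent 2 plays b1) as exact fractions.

In a mixed NE each player is indifferent between their pure strategies, so the opponent's mix sets the indifference.
Agent 2 indifferent between b1 and b2: p·(-7) + (1−p)·0 = p·1 + (1−p)·(-6) ⟹ 0 + (-7)p = (-6) + 7p ⟹ p = 3/7.
Agent 1 indifferent between a1 and a2: q·(-3) + (1−q)·(-4) = q·(-7) + (1−q)·6 ⟹ (-4) + 1q = 6 + (-13)q ⟹ q = 5/7.

p = 3/7, q = 5/7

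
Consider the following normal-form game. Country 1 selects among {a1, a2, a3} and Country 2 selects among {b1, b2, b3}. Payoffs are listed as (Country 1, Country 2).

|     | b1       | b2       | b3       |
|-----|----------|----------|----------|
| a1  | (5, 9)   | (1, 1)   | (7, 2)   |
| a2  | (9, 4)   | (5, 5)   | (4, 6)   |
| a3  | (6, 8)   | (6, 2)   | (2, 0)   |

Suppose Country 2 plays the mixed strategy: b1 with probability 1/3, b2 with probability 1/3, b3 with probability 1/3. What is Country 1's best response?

a2

Compute Country 1's expected payoff from each pure strategy against the given mix.
a1: (1/3)·5 + (1/3)·1 + (1/3)·7 = 13/3
a2: (1/3)·9 + (1/3)·5 + (1/3)·4 = 6
a3: (1/3)·6 + (1/3)·6 + (1/3)·2 = 14/3
Highest expected payoff is 6, from a2.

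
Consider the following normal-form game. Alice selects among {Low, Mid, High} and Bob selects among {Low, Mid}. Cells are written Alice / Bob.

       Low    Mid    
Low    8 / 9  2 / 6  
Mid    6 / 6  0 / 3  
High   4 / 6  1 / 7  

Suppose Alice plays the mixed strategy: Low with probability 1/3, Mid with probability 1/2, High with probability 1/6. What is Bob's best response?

Bob's best reply maximizes expected payoff against the mix.
Low: (1/3)·9 + (1/2)·6 + (1/6)·6 = 7
Mid: (1/3)·6 + (1/2)·3 + (1/6)·7 = 14/3
Highest expected payoff is 7, from Low.

Low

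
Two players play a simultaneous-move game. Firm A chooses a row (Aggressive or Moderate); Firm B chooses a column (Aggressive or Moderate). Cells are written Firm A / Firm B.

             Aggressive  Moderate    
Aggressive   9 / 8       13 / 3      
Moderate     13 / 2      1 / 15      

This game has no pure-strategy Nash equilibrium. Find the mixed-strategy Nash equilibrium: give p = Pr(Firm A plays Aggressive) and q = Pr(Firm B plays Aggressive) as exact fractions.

p = 13/18, q = 3/4

In a mixed NE each player is indifferent between their pure strategies, so the opponent's mix sets the indifference.
Firm B indifferent between Aggressive and Moderate: p·8 + (1−p)·2 = p·3 + (1−p)·15 ⟹ 2 + 6p = 15 + (-12)p ⟹ p = 13/18.
Firm A indifferent between Aggressive and Moderate: q·9 + (1−q)·13 = q·13 + (1−q)·1 ⟹ 13 + (-4)q = 1 + 12q ⟹ q = 3/4.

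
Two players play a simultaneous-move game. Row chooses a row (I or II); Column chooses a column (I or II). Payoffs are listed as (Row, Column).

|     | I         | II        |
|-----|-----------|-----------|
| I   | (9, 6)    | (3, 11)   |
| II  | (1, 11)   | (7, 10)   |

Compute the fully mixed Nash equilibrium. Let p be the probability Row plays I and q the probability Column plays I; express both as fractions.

Each player's mixing probability is pinned down by making the *other* player indifferent.
Column indifferent between I and II: p·6 + (1−p)·11 = p·11 + (1−p)·10 ⟹ 11 + (-5)p = 10 + 1p ⟹ p = 1/6.
Row indifferent between I and II: q·9 + (1−q)·3 = q·1 + (1−q)·7 ⟹ 3 + 6q = 7 + (-6)q ⟹ q = 1/3.

p = 1/6, q = 1/3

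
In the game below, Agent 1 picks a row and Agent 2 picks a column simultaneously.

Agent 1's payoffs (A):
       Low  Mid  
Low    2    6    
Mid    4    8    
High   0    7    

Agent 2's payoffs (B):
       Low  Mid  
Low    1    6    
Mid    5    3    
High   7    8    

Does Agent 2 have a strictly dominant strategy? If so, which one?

None

Check whether one of Agent 2's strategies beats all alternatives regardless of what the opponent does.
Low is not dominant: against Low, Mid gives 6 > 1.
Mid is not dominant: against Mid, Low gives 5 > 3.
No single strategy is best against every opponent action.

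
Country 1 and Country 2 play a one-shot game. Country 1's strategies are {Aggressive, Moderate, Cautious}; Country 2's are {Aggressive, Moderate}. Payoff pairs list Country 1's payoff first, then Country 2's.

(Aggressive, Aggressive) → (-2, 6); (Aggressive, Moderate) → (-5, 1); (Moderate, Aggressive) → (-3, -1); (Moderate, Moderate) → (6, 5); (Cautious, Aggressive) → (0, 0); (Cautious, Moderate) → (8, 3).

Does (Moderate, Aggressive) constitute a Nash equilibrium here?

Holding Country 2 at Aggressive: Country 1 gets -3 from Moderate but could get 0 by switching to Cautious. Country 1 has a profitable deviation.

No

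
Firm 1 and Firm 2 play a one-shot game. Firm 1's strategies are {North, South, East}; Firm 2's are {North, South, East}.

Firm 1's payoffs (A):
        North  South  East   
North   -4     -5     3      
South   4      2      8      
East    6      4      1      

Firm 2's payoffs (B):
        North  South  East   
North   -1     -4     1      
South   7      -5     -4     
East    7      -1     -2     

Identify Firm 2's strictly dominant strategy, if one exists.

None

A strategy is strictly dominant if it gives Firm 2 a strictly higher payoff than every other strategy, against every choice by the opponent.
North is not dominant: against North, East gives 1 > -1.
South is not dominant: against North, North gives -1 > -4.
East is not dominant: against South, North gives 7 > -4.
No single strategy is best against every opponent action.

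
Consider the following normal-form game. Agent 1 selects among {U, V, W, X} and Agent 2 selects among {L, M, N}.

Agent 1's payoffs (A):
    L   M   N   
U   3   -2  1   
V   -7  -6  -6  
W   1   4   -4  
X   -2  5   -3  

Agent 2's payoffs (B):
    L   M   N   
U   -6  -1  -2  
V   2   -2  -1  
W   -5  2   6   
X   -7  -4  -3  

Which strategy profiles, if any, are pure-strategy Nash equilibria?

None

A profile is a Nash equilibrium when each player is best-responding to the other.
Agent 1's best responses — vs L: U (payoff 3); vs M: X (payoff 5); vs N: U (payoff 1).
Agent 2's best responses — vs U: M (payoff -1); vs V: L (payoff 2); vs W: N (payoff 6); vs X: N (payoff -3).
No cell has both players best-responding. For instance, Agent 1's best reply to L is U, but against U Agent 2 prefers M over L.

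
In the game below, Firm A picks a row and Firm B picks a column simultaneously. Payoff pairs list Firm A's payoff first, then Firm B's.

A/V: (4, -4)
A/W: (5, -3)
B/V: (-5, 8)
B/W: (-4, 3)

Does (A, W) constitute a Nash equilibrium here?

Holding Firm B at W: Firm A gets 5 from A, versus -4 from B. No profitable deviation for Firm A.
Holding Firm A at A: Firm B gets -3 from W, versus -4 from V. No profitable deviation for Firm B either.

Yes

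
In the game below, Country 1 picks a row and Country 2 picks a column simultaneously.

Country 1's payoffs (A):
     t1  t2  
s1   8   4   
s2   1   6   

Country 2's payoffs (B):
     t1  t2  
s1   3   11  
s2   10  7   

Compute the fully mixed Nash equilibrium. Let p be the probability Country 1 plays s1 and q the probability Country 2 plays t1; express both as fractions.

Each player's mixing probability is pinned down by making the *other* player indifferent.
Country 2 indifferent between t1 and t2: p·3 + (1−p)·10 = p·11 + (1−p)·7 ⟹ 10 + (-7)p = 7 + 4p ⟹ p = 3/11.
Country 1 indifferent between s1 and s2: q·8 + (1−q)·4 = q·1 + (1−q)·6 ⟹ 4 + 4q = 6 + (-5)q ⟹ q = 2/9.

p = 3/11, q = 2/9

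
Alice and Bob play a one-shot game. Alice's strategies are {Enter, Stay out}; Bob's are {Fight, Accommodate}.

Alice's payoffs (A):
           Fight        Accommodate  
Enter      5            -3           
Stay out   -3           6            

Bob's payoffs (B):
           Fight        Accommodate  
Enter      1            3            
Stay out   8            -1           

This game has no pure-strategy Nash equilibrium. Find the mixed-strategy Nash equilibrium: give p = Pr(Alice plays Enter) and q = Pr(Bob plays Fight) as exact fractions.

p = 9/11, q = 9/17

Each player's mixing probability is pinned down by making the *other* player indifferent.
Bob indifferent between Fight and Accommodate: p·1 + (1−p)·8 = p·3 + (1−p)·(-1) ⟹ 8 + (-7)p = (-1) + 4p ⟹ p = 9/11.
Alice indifferent between Enter and Stay out: q·5 + (1−q)·(-3) = q·(-3) + (1−q)·6 ⟹ (-3) + 8q = 6 + (-9)q ⟹ q = 9/17.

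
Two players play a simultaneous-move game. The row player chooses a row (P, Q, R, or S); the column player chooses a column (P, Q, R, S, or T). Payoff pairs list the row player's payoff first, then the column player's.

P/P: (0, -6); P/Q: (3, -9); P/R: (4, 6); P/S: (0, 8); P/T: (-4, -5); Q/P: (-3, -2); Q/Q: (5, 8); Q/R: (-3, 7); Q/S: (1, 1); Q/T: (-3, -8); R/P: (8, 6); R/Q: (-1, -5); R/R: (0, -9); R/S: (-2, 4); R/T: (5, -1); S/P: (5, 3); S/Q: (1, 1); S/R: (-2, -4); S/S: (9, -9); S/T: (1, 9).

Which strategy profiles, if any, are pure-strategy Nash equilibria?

(Q, Q) and (R, P)

Find each player's best response to every opponent strategy; NE are the intersections.
The row player's best responses — vs P: R (payoff 8); vs Q: Q (payoff 5); vs R: P (payoff 4); vs S: S (payoff 9); vs T: R (payoff 5).
The column player's best responses — vs P: S (payoff 8); vs Q: Q (payoff 8); vs R: P (payoff 6); vs S: T (payoff 9).
Mutual best responses occur at (Q, Q) and (R, P); at each, neither player gains by switching.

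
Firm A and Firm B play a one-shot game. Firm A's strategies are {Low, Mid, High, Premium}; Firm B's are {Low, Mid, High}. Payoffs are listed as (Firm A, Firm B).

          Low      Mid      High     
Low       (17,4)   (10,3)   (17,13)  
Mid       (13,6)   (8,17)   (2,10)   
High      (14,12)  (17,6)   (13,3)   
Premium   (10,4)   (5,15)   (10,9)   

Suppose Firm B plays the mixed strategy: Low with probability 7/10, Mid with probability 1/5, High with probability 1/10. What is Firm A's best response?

Low

Compute Firm A's expected payoff from each pure strategy against the given mix.
Low: (7/10)·17 + (1/5)·10 + (1/10)·17 = 78/5
Mid: (7/10)·13 + (1/5)·8 + (1/10)·2 = 109/10
High: (7/10)·14 + (1/5)·17 + (1/10)·13 = 29/2
Premium: (7/10)·10 + (1/5)·5 + (1/10)·10 = 9
Highest expected payoff is 78/5, from Low.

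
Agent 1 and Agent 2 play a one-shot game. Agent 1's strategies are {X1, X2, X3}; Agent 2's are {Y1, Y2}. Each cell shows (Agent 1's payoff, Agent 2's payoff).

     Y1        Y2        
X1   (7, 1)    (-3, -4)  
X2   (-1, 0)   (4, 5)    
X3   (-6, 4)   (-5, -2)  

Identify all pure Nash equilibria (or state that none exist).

(X1, Y1) and (X2, Y2)

Check mutual best responses: a cell is a NE iff neither player can gain by unilaterally deviating.
Agent 1's best responses — vs Y1: X1 (payoff 7); vs Y2: X2 (payoff 4).
Agent 2's best responses — vs X1: Y1 (payoff 1); vs X2: Y2 (payoff 5); vs X3: Y1 (payoff 4).
Mutual best responses occur at (X1, Y1) and (X2, Y2); at each, neither player gains by switching.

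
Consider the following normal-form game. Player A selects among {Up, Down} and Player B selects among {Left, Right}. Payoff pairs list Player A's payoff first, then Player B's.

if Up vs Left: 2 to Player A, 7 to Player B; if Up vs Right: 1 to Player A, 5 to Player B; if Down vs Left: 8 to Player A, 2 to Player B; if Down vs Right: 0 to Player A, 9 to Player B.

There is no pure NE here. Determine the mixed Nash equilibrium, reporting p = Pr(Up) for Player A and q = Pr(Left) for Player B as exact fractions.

In a mixed NE each player is indifferent between their pure strategies, so the opponent's mix sets the indifference.
Player B indifferent between Left and Right: p·7 + (1−p)·2 = p·5 + (1−p)·9 ⟹ 2 + 5p = 9 + (-4)p ⟹ p = 7/9.
Player A indifferent between Up and Down: q·2 + (1−q)·1 = q·8 + (1−q)·0 ⟹ 1 + 1q = 0 + 8q ⟹ q = 1/7.

p = 7/9, q = 1/7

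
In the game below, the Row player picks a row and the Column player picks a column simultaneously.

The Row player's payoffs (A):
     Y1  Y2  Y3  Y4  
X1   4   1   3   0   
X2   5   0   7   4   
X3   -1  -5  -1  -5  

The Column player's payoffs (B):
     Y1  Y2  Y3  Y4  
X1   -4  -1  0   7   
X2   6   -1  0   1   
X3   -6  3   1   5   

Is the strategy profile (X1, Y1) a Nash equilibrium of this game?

Holding the Column player at Y1: the Row player gets 4 from X1 but could get 5 by switching to X2. The Row player has a profitable deviation.

No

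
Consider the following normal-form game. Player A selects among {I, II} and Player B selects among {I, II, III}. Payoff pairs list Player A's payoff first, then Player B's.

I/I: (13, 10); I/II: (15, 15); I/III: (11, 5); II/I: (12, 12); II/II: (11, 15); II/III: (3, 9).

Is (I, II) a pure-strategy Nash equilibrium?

Holding Player B at II: Player A gets 15 from I, versus 11 from II. No profitable deviation for Player A.
Holding Player A at I: Player B gets 15 from II, versus 10 from I, 5 from III. No profitable deviation for Player B either.

Yes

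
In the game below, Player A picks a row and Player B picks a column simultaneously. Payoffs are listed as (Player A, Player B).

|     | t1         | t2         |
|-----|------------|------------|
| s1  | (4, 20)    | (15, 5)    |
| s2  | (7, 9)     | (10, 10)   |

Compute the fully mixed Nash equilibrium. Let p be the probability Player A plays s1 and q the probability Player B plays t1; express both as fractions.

p = 1/16, q = 5/8

Each player's mixing probability is pinned down by making the *other* player indifferent.
Player B indifferent between t1 and t2: p·20 + (1−p)·9 = p·5 + (1−p)·10 ⟹ 9 + 11p = 10 + (-5)p ⟹ p = 1/16.
Player A indifferent between s1 and s2: q·4 + (1−q)·15 = q·7 + (1−q)·10 ⟹ 15 + (-11)q = 10 + (-3)q ⟹ q = 5/8.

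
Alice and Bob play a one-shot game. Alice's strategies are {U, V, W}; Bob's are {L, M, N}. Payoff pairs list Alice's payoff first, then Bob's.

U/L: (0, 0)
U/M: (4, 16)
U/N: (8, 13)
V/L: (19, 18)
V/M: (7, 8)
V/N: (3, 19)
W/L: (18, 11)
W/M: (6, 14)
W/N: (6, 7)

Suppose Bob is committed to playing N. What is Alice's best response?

U

With Bob fixed at N, Alice's payoffs are: U → 8, V → 3, W → 6.
The maximum is 8, achieved by U.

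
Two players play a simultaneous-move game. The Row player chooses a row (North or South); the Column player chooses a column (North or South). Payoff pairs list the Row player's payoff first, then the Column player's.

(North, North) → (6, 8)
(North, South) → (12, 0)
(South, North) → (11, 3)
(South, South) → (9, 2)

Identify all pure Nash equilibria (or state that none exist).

(South, North)

Find each player's best response to every opponent strategy; NE are the intersections.
The Row player's best responses — vs North: South (payoff 11); vs South: North (payoff 12).
The Column player's best responses — vs North: North (payoff 8); vs South: North (payoff 3).
The only mutual best response is (South, North); neither player gains by switching there.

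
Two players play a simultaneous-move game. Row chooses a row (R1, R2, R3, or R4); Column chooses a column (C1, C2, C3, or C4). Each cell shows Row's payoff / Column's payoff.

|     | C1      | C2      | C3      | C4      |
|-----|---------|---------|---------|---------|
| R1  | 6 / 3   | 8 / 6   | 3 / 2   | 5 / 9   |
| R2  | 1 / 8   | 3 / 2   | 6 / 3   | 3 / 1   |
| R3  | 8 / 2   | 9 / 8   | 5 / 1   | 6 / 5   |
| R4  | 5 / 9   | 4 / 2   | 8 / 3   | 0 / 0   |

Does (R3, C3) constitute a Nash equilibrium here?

Holding Column at C3: Row gets 5 from R3 but could get 8 by switching to R4. Row has a profitable deviation.

No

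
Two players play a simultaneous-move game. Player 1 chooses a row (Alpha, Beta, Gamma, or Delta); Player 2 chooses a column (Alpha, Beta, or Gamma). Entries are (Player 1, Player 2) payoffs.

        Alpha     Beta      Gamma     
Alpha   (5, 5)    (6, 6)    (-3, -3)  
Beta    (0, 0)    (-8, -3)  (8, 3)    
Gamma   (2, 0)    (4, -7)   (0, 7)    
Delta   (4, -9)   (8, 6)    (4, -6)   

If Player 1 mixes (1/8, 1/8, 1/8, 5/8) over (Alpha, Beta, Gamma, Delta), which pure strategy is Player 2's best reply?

Player 2's best reply maximizes expected payoff against the mix.
Alpha: (1/8)·5 + (1/8)·0 + (1/8)·0 + (5/8)·(-9) = -5
Beta: (1/8)·6 + (1/8)·(-3) + (1/8)·(-7) + (5/8)·6 = 13/4
Gamma: (1/8)·(-3) + (1/8)·3 + (1/8)·7 + (5/8)·(-6) = -23/8
Highest expected payoff is 13/4, from Beta.

Beta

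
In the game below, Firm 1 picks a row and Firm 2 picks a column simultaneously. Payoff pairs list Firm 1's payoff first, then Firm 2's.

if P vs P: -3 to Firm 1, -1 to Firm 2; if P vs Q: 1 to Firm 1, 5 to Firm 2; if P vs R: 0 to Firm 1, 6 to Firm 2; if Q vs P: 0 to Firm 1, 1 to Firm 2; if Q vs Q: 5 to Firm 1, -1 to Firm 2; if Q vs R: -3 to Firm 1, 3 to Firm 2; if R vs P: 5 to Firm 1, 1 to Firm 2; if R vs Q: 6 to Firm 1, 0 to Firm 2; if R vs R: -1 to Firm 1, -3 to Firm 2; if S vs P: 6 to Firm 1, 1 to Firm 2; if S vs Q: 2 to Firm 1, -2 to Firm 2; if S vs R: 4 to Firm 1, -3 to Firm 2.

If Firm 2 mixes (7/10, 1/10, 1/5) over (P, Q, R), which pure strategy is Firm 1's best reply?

Firm 1's best reply maximizes expected payoff against the mix.
P: (7/10)·(-3) + (1/10)·1 + (1/5)·0 = -2
Q: (7/10)·0 + (1/10)·5 + (1/5)·(-3) = -1/10
R: (7/10)·5 + (1/10)·6 + (1/5)·(-1) = 39/10
S: (7/10)·6 + (1/10)·2 + (1/5)·4 = 26/5
Highest expected payoff is 26/5, from S.

S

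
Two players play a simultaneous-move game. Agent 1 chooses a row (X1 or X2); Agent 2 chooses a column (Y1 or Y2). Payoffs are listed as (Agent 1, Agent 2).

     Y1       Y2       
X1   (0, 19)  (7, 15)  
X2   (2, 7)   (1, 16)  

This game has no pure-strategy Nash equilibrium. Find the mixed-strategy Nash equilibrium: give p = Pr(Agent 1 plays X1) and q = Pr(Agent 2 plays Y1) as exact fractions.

p = 9/13, q = 3/4

Each player's mixing probability is pinned down by making the *other* player indifferent.
Agent 2 indifferent between Y1 and Y2: p·19 + (1−p)·7 = p·15 + (1−p)·16 ⟹ 7 + 12p = 16 + (-1)p ⟹ p = 9/13.
Agent 1 indifferent between X1 and X2: q·0 + (1−q)·7 = q·2 + (1−q)·1 ⟹ 7 + (-7)q = 1 + 1q ⟹ q = 3/4.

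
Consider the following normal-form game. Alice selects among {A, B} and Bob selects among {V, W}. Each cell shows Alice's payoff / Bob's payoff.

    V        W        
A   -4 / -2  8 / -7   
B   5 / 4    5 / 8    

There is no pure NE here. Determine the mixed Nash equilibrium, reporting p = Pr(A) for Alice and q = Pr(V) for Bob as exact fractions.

Each player's mixing probability is pinned down by making the *other* player indifferent.
Bob indifferent between V and W: p·(-2) + (1−p)·4 = p·(-7) + (1−p)·8 ⟹ 4 + (-6)p = 8 + (-15)p ⟹ p = 4/9.
Alice indifferent between A and B: q·(-4) + (1−q)·8 = q·5 + (1−q)·5 ⟹ 8 + (-12)q = 5 + 0q ⟹ q = 1/4.

p = 4/9, q = 1/4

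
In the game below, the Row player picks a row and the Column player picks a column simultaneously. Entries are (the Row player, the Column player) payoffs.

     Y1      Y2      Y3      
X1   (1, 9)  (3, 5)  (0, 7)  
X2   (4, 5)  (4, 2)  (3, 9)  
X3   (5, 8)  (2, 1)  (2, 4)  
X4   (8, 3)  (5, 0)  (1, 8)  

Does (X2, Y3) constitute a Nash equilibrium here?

Yes

Holding the Column player at Y3: the Row player gets 3 from X2, versus 0 from X1, 2 from X3, 1 from X4. No profitable deviation for the Row player.
Holding the Row player at X2: the Column player gets 9 from Y3, versus 5 from Y1, 2 from Y2. No profitable deviation for the Column player either.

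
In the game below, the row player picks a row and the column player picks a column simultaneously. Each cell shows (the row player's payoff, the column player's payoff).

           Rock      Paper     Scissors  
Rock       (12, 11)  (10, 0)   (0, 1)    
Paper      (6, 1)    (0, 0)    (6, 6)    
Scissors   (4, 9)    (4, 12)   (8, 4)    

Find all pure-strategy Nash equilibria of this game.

Check mutual best responses: a cell is a NE iff neither player can gain by unilaterally deviating.
The row player's best responses — vs Rock: Rock (payoff 12); vs Paper: Rock (payoff 10); vs Scissors: Scissors (payoff 8).
The column player's best responses — vs Rock: Rock (payoff 11); vs Paper: Scissors (payoff 6); vs Scissors: Paper (payoff 12).
The only mutual best response is (Rock, Rock); neither player gains by switching there.

(Rock, Rock)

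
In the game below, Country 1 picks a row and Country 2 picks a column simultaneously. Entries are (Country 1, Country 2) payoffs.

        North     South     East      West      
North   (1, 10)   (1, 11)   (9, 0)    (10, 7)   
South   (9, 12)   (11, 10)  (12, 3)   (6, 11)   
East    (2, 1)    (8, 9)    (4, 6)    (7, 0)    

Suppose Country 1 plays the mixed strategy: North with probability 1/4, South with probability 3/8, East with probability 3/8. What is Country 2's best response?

Compute Country 2's expected payoff from each pure strategy against the given mix.
North: (1/4)·10 + (3/8)·12 + (3/8)·1 = 59/8
South: (1/4)·11 + (3/8)·10 + (3/8)·9 = 79/8
East: (1/4)·0 + (3/8)·3 + (3/8)·6 = 27/8
West: (1/4)·7 + (3/8)·11 + (3/8)·0 = 47/8
Highest expected payoff is 79/8, from South.

South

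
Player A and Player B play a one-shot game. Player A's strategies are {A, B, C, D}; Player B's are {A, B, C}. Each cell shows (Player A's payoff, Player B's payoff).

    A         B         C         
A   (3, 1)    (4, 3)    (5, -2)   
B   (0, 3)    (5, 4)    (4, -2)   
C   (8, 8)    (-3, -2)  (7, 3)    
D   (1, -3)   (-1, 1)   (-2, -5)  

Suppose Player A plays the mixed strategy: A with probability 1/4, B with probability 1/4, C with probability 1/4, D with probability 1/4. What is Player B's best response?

A

Compute Player B's expected payoff from each pure strategy against the given mix.
A: (1/4)·1 + (1/4)·3 + (1/4)·8 + (1/4)·(-3) = 9/4
B: (1/4)·3 + (1/4)·4 + (1/4)·(-2) + (1/4)·1 = 3/2
C: (1/4)·(-2) + (1/4)·(-2) + (1/4)·3 + (1/4)·(-5) = -3/2
Highest expected payoff is 9/4, from A.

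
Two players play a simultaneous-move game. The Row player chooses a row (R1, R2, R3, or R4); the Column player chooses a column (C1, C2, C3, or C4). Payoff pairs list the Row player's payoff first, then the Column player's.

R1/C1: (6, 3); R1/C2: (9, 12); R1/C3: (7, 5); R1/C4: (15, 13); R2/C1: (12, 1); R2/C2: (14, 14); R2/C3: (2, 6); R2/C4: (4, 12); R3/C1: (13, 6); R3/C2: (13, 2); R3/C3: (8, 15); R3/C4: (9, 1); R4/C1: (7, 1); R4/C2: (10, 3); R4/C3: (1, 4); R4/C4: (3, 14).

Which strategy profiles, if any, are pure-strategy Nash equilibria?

(R1, C4), (R2, C2), and (R3, C3)

Check mutual best responses: a cell is a NE iff neither player can gain by unilaterally deviating.
The Row player's best responses — vs C1: R3 (payoff 13); vs C2: R2 (payoff 14); vs C3: R3 (payoff 8); vs C4: R1 (payoff 15).
The Column player's best responses — vs R1: C4 (payoff 13); vs R2: C2 (payoff 14); vs R3: C3 (payoff 15); vs R4: C4 (payoff 14).
Mutual best responses occur at (R1, C4), (R2, C2), and (R3, C3); at each, neither player gains by switching.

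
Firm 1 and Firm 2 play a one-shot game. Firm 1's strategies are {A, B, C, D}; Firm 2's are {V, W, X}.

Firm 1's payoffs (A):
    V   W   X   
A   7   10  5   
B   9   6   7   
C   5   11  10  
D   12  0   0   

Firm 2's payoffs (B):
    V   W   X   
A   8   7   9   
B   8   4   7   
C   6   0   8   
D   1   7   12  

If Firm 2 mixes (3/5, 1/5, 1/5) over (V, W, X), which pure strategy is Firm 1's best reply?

B

Compute Firm 1's expected payoff from each pure strategy against the given mix.
A: (3/5)·7 + (1/5)·10 + (1/5)·5 = 36/5
B: (3/5)·9 + (1/5)·6 + (1/5)·7 = 8
C: (3/5)·5 + (1/5)·11 + (1/5)·10 = 36/5
D: (3/5)·12 + (1/5)·0 + (1/5)·0 = 36/5
Highest expected payoff is 8, from B.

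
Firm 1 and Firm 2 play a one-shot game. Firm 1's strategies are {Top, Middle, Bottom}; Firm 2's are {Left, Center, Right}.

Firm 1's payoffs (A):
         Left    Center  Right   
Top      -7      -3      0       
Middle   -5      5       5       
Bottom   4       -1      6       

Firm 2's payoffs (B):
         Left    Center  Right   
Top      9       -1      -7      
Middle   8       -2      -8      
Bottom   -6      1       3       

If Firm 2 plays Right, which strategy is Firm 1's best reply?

Bottom

With Firm 2 fixed at Right, Firm 1's payoffs are: Top → 0, Middle → 5, Bottom → 6.
The maximum is 6, achieved by Bottom.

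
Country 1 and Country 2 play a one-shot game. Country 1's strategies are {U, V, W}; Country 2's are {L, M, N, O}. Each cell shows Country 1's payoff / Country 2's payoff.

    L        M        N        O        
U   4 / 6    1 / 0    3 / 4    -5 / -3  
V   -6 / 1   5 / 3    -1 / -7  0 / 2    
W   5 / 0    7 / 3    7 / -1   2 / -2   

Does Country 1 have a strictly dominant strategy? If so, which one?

W

Check whether one of Country 1's strategies beats all alternatives regardless of what the opponent does.
W strictly dominates: vs L: 5 > each of {4, -6}; vs M: 7 > each of {1, 5}; vs N: 7 > each of {3, -1}; vs O: 2 > each of {-5, 0}.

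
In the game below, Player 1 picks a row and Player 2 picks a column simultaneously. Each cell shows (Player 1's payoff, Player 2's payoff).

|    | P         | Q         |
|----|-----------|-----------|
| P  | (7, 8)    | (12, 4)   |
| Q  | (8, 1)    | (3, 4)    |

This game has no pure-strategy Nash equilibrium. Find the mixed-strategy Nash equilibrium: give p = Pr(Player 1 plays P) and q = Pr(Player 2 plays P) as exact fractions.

p = 3/7, q = 9/10

In a mixed NE each player is indifferent between their pure strategies, so the opponent's mix sets the indifference.
Player 2 indifferent between P and Q: p·8 + (1−p)·1 = p·4 + (1−p)·4 ⟹ 1 + 7p = 4 + 0p ⟹ p = 3/7.
Player 1 indifferent between P and Q: q·7 + (1−q)·12 = q·8 + (1−q)·3 ⟹ 12 + (-5)q = 3 + 5q ⟹ q = 9/10.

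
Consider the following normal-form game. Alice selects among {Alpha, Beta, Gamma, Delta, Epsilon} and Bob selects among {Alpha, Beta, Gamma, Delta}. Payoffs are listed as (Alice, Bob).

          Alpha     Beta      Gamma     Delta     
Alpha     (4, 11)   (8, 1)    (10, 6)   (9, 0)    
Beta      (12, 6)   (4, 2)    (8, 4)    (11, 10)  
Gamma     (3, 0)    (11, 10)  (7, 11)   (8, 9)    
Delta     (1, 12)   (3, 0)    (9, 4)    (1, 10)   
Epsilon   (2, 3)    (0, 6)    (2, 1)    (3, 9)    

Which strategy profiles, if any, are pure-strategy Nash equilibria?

(Beta, Delta)

Find each player's best response to every opponent strategy; NE are the intersections.
Alice's best responses — vs Alpha: Beta (payoff 12); vs Beta: Gamma (payoff 11); vs Gamma: Alpha (payoff 10); vs Delta: Beta (payoff 11).
Bob's best responses — vs Alpha: Alpha (payoff 11); vs Beta: Delta (payoff 10); vs Gamma: Gamma (payoff 11); vs Delta: Alpha (payoff 12); vs Epsilon: Delta (payoff 9).
The only mutual best response is (Beta, Delta); neither player gains by switching there.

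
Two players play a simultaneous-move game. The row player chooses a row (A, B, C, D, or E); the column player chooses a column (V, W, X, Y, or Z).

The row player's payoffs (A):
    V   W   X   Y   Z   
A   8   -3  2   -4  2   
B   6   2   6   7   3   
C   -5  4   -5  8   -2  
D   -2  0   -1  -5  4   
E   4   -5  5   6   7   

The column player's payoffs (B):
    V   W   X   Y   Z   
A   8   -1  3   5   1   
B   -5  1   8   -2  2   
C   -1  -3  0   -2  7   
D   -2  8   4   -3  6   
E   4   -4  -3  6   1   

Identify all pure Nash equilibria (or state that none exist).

(A, V) and (B, X)

A profile is a Nash equilibrium when each player is best-responding to the other.
The row player's best responses — vs V: A (payoff 8); vs W: C (payoff 4); vs X: B (payoff 6); vs Y: C (payoff 8); vs Z: E (payoff 7).
The column player's best responses — vs A: V (payoff 8); vs B: X (payoff 8); vs C: Z (payoff 7); vs D: W (payoff 8); vs E: Y (payoff 6).
Mutual best responses occur at (A, V) and (B, X); at each, neither player gains by switching.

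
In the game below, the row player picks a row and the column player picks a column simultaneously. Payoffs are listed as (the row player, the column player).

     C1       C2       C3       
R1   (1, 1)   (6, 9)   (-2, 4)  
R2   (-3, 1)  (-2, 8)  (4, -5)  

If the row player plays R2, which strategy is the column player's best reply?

With the row player fixed at R2, the column player's payoffs are: C1 → 1, C2 → 8, C3 → -5.
The maximum is 8, achieved by C2.

C2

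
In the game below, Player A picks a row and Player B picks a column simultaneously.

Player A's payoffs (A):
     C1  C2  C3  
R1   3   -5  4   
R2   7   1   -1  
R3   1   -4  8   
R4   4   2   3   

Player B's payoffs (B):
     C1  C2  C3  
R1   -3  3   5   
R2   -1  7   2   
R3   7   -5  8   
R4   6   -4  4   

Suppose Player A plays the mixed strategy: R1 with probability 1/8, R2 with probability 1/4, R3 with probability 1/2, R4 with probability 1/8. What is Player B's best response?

C3

Compute Player B's expected payoff from each pure strategy against the given mix.
C1: (1/8)·(-3) + (1/4)·(-1) + (1/2)·7 + (1/8)·6 = 29/8
C2: (1/8)·3 + (1/4)·7 + (1/2)·(-5) + (1/8)·(-4) = -7/8
C3: (1/8)·5 + (1/4)·2 + (1/2)·8 + (1/8)·4 = 45/8
Highest expected payoff is 45/8, from C3.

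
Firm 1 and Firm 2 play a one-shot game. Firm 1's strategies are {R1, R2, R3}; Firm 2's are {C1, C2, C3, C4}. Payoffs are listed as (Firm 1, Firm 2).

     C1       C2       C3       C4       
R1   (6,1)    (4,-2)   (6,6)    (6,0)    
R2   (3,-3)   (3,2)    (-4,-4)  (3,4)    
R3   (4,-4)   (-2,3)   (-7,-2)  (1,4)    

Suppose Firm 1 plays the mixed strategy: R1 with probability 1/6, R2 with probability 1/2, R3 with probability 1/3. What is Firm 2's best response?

Firm 2's best reply maximizes expected payoff against the mix.
C1: (1/6)·1 + (1/2)·(-3) + (1/3)·(-4) = -8/3
C2: (1/6)·(-2) + (1/2)·2 + (1/3)·3 = 5/3
C3: (1/6)·6 + (1/2)·(-4) + (1/3)·(-2) = -5/3
C4: (1/6)·0 + (1/2)·4 + (1/3)·4 = 10/3
Highest expected payoff is 10/3, from C4.

C4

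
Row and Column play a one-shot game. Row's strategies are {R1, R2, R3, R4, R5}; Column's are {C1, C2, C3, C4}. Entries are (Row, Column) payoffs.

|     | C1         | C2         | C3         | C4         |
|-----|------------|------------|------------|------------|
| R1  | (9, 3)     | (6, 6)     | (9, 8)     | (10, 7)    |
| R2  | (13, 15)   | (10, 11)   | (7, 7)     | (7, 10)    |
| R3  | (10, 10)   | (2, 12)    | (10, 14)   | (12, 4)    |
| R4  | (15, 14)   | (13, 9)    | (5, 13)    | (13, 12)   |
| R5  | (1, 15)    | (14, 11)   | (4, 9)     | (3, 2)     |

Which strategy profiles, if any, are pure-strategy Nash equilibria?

Find each player's best response to every opponent strategy; NE are the intersections.
Row's best responses — vs C1: R4 (payoff 15); vs C2: R5 (payoff 14); vs C3: R3 (payoff 10); vs C4: R4 (payoff 13).
Column's best responses — vs R1: C3 (payoff 8); vs R2: C1 (payoff 15); vs R3: C3 (payoff 14); vs R4: C1 (payoff 14); vs R5: C1 (payoff 15).
Mutual best responses occur at (R3, C3) and (R4, C1); at each, neither player gains by switching.

(R3, C3) and (R4, C1)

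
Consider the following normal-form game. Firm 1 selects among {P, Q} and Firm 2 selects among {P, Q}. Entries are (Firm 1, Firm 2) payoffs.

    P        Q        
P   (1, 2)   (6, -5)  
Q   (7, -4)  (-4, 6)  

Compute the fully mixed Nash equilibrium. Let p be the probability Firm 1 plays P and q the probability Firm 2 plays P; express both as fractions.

p = 10/17, q = 5/8

In a mixed NE each player is indifferent between their pure strategies, so the opponent's mix sets the indifference.
Firm 2 indifferent between P and Q: p·2 + (1−p)·(-4) = p·(-5) + (1−p)·6 ⟹ (-4) + 6p = 6 + (-11)p ⟹ p = 10/17.
Firm 1 indifferent between P and Q: q·1 + (1−q)·6 = q·7 + (1−q)·(-4) ⟹ 6 + (-5)q = (-4) + 11q ⟹ q = 5/8.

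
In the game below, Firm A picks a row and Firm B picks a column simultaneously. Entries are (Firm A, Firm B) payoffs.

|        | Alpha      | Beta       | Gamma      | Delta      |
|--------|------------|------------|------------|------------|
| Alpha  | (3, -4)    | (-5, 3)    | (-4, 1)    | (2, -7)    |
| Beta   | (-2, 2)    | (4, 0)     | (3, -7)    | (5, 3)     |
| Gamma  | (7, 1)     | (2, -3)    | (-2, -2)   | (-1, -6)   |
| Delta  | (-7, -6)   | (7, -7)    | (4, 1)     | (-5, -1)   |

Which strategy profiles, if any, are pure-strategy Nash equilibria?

Find each player's best response to every opponent strategy; NE are the intersections.
Firm A's best responses — vs Alpha: Gamma (payoff 7); vs Beta: Delta (payoff 7); vs Gamma: Delta (payoff 4); vs Delta: Beta (payoff 5).
Firm B's best responses — vs Alpha: Beta (payoff 3); vs Beta: Delta (payoff 3); vs Gamma: Alpha (payoff 1); vs Delta: Gamma (payoff 1).
Mutual best responses occur at (Beta, Delta), (Gamma, Alpha), and (Delta, Gamma); at each, neither player gains by switching.

(Beta, Delta), (Gamma, Alpha), and (Delta, Gamma)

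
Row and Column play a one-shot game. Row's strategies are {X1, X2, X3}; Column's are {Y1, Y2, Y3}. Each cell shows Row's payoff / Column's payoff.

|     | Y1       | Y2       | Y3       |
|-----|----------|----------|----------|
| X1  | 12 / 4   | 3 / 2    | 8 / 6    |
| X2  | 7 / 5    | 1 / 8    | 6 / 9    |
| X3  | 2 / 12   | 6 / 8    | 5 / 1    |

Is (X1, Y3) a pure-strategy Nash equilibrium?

Holding Column at Y3: Row gets 8 from X1, versus 6 from X2, 5 from X3. No profitable deviation for Row.
Holding Row at X1: Column gets 6 from Y3, versus 4 from Y1, 2 from Y2. No profitable deviation for Column either.

Yes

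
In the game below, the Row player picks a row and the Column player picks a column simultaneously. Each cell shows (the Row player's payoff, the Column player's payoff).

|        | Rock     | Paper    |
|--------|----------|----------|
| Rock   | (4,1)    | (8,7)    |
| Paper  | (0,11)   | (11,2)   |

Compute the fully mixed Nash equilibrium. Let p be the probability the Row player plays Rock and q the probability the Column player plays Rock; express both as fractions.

p = 3/5, q = 3/7

In a mixed NE each player is indifferent between their pure strategies, so the opponent's mix sets the indifference.
The Column player indifferent between Rock and Paper: p·1 + (1−p)·11 = p·7 + (1−p)·2 ⟹ 11 + (-10)p = 2 + 5p ⟹ p = 3/5.
The Row player indifferent between Rock and Paper: q·4 + (1−q)·8 = q·0 + (1−q)·11 ⟹ 8 + (-4)q = 11 + (-11)q ⟹ q = 3/7.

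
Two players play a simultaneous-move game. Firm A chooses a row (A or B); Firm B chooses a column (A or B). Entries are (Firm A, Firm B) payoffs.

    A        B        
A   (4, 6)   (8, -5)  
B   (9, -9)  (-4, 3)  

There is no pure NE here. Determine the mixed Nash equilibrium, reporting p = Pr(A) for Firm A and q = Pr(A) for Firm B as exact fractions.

Each player's mixing probability is pinned down by making the *other* player indifferent.
Firm B indifferent between A and B: p·6 + (1−p)·(-9) = p·(-5) + (1−p)·3 ⟹ (-9) + 15p = 3 + (-8)p ⟹ p = 12/23.
Firm A indifferent between A and B: q·4 + (1−q)·8 = q·9 + (1−q)·(-4) ⟹ 8 + (-4)q = (-4) + 13q ⟹ q = 12/17.

p = 12/23, q = 12/17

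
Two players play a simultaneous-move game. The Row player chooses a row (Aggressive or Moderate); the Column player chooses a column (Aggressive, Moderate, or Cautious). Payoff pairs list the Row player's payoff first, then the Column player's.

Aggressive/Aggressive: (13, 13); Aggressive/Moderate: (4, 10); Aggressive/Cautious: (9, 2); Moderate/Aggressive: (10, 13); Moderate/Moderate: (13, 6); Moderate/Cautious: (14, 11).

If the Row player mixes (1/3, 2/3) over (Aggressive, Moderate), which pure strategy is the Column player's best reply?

The Column player's best reply maximizes expected payoff against the mix.
Aggressive: (1/3)·13 + (2/3)·13 = 13
Moderate: (1/3)·10 + (2/3)·6 = 22/3
Cautious: (1/3)·2 + (2/3)·11 = 8
Highest expected payoff is 13, from Aggressive.

Aggressive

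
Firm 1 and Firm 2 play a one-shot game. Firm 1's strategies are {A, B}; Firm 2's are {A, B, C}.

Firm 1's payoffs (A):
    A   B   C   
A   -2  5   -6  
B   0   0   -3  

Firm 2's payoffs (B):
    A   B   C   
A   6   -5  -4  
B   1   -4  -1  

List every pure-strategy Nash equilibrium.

Check mutual best responses: a cell is a NE iff neither player can gain by unilaterally deviating.
Firm 1's best responses — vs A: B (payoff 0); vs B: A (payoff 5); vs C: B (payoff -3).
Firm 2's best responses — vs A: A (payoff 6); vs B: A (payoff 1).
The only mutual best response is (B, A); neither player gains by switching there.

(B, A)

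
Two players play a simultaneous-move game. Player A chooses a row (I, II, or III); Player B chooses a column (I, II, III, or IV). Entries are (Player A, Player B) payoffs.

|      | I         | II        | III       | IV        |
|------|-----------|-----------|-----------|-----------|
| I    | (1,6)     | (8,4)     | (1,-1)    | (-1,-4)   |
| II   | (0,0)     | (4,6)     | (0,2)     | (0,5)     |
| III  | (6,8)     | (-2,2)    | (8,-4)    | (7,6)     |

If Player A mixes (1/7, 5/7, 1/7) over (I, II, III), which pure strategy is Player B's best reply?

Player B's best reply maximizes expected payoff against the mix.
I: (1/7)·6 + (5/7)·0 + (1/7)·8 = 2
II: (1/7)·4 + (5/7)·6 + (1/7)·2 = 36/7
III: (1/7)·(-1) + (5/7)·2 + (1/7)·(-4) = 5/7
IV: (1/7)·(-4) + (5/7)·5 + (1/7)·6 = 27/7
Highest expected payoff is 36/7, from II.

II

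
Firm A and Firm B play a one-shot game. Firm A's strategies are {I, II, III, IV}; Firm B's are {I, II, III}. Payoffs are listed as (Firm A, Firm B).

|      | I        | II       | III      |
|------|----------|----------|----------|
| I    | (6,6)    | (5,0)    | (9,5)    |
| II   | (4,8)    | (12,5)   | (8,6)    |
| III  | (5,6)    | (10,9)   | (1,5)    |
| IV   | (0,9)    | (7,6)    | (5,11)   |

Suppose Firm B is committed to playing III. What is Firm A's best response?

With Firm B fixed at III, Firm A's payoffs are: I → 9, II → 8, III → 1, IV → 5.
The maximum is 9, achieved by I.

I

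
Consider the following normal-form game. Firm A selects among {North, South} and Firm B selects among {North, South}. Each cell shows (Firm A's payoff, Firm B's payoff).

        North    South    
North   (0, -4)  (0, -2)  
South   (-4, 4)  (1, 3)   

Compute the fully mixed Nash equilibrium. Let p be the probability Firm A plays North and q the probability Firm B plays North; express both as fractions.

In a mixed NE each player is indifferent between their pure strategies, so the opponent's mix sets the indifference.
Firm B indifferent between North and South: p·(-4) + (1−p)·4 = p·(-2) + (1−p)·3 ⟹ 4 + (-8)p = 3 + (-5)p ⟹ p = 1/3.
Firm A indifferent between North and South: q·0 + (1−q)·0 = q·(-4) + (1−q)·1 ⟹ 0 + 0q = 1 + (-5)q ⟹ q = 1/5.

p = 1/3, q = 1/5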